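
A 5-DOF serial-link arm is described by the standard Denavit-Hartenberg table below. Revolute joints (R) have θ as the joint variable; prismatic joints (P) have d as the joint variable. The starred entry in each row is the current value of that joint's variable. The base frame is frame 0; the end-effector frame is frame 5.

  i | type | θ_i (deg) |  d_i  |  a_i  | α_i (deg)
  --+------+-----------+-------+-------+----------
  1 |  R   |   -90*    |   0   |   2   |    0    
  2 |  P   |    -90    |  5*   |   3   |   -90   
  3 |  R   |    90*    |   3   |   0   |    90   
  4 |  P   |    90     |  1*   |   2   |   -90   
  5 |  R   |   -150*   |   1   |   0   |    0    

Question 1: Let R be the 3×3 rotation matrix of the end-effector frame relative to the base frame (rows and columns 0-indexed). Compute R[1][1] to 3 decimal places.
End-effector y-axis (col 1 of R) = (-0.8660,-0.5000,-0.0000)
R[1][1] = -0.5000

-0.500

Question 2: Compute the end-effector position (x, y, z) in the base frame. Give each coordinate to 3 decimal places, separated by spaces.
-4.000 -7.000 6.000

after link 1: o_1 = (0.0000, -2.0000, 0.0000)
after link 2: o_2 = (-3.0000, -2.0000, 5.0000)
after link 3: o_3 = (-3.0000, -5.0000, 5.0000)
after link 4: o_4 = (-4.0000, -7.0000, 5.0000)
after link 5: o_5 = (-4.0000, -7.0000, 6.0000)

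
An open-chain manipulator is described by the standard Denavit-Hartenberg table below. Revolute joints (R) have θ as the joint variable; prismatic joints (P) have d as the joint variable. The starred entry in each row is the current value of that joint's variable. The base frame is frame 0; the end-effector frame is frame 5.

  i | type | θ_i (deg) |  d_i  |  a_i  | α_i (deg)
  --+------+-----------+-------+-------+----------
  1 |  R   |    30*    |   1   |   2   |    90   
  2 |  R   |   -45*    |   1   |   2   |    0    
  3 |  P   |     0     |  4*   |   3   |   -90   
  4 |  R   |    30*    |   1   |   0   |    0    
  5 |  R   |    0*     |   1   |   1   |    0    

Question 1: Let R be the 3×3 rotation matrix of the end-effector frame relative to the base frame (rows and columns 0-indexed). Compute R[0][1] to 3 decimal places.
-0.739

End-effector y-axis (col 1 of R) = (-0.7392,0.5732,0.3536)
R[0][1] = -0.7392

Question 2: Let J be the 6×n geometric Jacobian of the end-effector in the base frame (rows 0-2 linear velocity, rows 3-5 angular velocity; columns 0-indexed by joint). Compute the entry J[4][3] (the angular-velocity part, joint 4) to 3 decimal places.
0.354

axis z_3 = (0.6124,0.3536,0.7071); lever o_n−o_3 = (1.5051,1.4463,0.8018)
cross product → J_v[:, 3] = (-0.7392,0.5732,0.3536)
J_ω[:, 3] = z_3
entry J[4][3] = 0.3536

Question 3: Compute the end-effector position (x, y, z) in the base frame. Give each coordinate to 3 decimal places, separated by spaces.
8.799 -0.116 -1.734

after link 1: o_1 = (1.7321, 1.0000, 1.0000)
after link 2: o_2 = (3.4568, 0.8411, -0.4142)
after link 3: o_3 = (7.2939, -1.5624, -2.5355)
after link 4: o_4 = (7.9063, -1.2088, -1.8284)
after link 5: o_5 = (8.7990, -0.1161, -1.7337)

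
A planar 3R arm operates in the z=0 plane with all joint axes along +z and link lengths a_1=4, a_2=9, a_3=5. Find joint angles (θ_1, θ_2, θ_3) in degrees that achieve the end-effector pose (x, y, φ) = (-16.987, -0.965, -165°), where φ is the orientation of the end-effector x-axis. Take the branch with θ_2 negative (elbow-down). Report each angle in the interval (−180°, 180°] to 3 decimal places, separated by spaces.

-149.997 -45.002 29.999

wrist centre = target − a_3·(cos φ, sin φ) = (-12.1574, 0.3291)
cos θ_2 = (147.9100−4²−9²)/(2·4·9) = 0.7071; θ_2 = -45.0019° (elbow-down)
β = atan2(0.3291,-12.1574) = 178.4494°; ψ = atan2(-6.3642,10.3637) = -31.5533°
θ_1 = β − ψ = 210.0027°
θ_3 = φ − θ_1 − θ_2 = 29.9992° (wrapped to (-180°,180°])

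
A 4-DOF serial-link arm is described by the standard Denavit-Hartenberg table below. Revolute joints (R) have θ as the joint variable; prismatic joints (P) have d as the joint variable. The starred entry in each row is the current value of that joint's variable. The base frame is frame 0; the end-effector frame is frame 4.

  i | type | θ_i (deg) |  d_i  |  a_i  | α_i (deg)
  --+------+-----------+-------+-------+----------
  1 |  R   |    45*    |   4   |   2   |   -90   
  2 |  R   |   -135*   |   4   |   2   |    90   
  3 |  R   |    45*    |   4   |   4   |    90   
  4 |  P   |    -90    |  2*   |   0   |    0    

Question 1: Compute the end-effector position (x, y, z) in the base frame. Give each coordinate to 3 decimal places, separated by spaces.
after link 1: o_1 = (1.4142, 1.4142, 4.0000)
after link 2: o_2 = (-2.4142, 3.2426, 5.4142)
after link 3: o_3 = (-7.8284, 1.8284, 4.5858)
after link 4: o_4 = (-7.5355, 0.1213, 5.5858)

-7.536 0.121 5.586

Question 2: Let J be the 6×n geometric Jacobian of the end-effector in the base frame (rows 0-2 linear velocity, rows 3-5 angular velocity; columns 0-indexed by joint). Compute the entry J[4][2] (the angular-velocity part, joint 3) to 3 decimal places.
axis z_2 = (-0.5000,-0.5000,-0.7071); lever o_n−o_2 = (-5.1213,-3.1213,0.1716)
cross product → J_v[:, 2] = (-2.2929,3.7071,-1.0000)
J_ω[:, 2] = z_2
entry J[4][2] = -0.5000

-0.500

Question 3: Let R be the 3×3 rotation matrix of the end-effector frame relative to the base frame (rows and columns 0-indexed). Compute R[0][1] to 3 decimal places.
End-effector y-axis (col 1 of R) = (-0.8536,0.1464,0.5000)
R[0][1] = -0.8536

-0.854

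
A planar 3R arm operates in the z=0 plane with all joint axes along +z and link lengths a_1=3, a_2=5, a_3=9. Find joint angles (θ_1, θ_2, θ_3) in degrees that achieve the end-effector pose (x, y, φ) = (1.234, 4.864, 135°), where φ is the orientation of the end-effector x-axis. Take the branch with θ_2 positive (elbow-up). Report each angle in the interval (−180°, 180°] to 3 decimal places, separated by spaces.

-30.004 30.007 134.997

wrist centre = target − a_3·(cos φ, sin φ) = (7.5980, -1.5000)
cos θ_2 = (59.9789−3²−5²)/(2·3·5) = 0.8660; θ_2 = 30.0071° (elbow-up)
β = atan2(-1.5000,7.5980) = -11.1675°; ψ = atan2(2.5005,7.3298) = 18.8369°
θ_1 = β − ψ = -30.0044°
θ_3 = φ − θ_1 − θ_2 = 134.9973° (wrapped to (-180°,180°])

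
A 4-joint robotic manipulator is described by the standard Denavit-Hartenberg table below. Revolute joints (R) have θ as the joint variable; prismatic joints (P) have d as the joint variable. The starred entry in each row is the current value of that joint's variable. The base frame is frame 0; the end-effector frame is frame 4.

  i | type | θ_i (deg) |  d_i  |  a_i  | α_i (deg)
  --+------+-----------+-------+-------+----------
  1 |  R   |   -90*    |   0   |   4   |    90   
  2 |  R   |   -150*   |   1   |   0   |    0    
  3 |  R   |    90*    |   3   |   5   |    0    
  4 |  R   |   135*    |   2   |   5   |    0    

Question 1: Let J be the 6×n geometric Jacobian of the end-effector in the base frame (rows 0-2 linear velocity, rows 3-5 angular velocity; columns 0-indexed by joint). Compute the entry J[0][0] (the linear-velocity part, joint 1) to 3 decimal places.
axis z_0 = ẑ; lever o_n−o_0 = (-6.0000,-7.7941,0.4995)
cross product → J_v[:, 0] = (7.7941,-6.0000,0.0000)
J_ω[:, 0] = z_0
entry J[0][0] = 7.7941

7.794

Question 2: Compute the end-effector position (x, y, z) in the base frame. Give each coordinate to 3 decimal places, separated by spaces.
after link 1: o_1 = (0.0000, -4.0000, 0.0000)
after link 2: o_2 = (-1.0000, -4.0000, 0.0000)
after link 3: o_3 = (-4.0000, -6.5000, -4.3301)
after link 4: o_4 = (-6.0000, -7.7941, 0.4995)

-6.000 -7.794 0.500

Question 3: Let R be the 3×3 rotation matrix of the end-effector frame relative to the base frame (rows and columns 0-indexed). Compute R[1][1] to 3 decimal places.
0.966

End-effector y-axis (col 1 of R) = (-0.0000,0.9659,0.2588)
R[1][1] = 0.9659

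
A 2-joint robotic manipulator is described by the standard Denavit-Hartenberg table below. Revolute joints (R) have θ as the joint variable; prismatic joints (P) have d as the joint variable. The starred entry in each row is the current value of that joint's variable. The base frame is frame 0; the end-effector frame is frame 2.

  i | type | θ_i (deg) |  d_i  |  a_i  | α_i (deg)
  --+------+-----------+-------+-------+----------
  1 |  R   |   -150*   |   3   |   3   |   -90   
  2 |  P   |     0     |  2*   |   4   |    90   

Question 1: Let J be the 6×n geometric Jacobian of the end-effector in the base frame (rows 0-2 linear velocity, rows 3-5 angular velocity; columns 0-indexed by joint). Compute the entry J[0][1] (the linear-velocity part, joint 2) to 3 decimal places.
0.500

prismatic axis z_1 = (0.5000,-0.8660,0.0000)
J_v[:, 1] = z_1; J_ω[:, 1] = (0,0,0)
entry J[0][1] = 0.5000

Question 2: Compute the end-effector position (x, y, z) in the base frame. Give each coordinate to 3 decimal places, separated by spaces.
-5.062 -5.232 3.000

after link 1: o_1 = (-2.5981, -1.5000, 3.0000)
after link 2: o_2 = (-5.0622, -5.2321, 3.0000)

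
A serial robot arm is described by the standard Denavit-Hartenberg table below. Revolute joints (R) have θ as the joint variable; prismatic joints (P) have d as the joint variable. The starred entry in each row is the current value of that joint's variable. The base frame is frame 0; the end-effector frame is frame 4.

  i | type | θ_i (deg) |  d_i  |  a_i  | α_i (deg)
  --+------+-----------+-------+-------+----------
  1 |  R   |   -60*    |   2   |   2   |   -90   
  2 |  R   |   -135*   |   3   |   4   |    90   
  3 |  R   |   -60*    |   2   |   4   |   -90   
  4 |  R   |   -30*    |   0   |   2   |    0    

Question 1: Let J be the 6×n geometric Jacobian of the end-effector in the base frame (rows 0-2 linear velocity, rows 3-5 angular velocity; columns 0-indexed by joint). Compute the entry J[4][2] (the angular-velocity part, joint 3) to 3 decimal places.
0.612

axis z_2 = (-0.3536,0.6124,-0.7071); lever o_n−o_2 = (-6.3730,1.1101,-0.0947)
cross product → J_v[:, 2] = (0.7270,4.4729,3.5101)
J_ω[:, 2] = z_2
entry J[4][2] = 0.6124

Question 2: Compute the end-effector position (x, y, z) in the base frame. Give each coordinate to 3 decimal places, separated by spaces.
after link 1: o_1 = (1.0000, -1.7321, 2.0000)
after link 2: o_2 = (2.1839, 2.2174, 4.8284)
after link 3: o_3 = (-2.2304, 2.9349, 4.8284)
after link 4: o_4 = (-4.1891, 3.3276, 4.7337)

-4.189 3.328 4.734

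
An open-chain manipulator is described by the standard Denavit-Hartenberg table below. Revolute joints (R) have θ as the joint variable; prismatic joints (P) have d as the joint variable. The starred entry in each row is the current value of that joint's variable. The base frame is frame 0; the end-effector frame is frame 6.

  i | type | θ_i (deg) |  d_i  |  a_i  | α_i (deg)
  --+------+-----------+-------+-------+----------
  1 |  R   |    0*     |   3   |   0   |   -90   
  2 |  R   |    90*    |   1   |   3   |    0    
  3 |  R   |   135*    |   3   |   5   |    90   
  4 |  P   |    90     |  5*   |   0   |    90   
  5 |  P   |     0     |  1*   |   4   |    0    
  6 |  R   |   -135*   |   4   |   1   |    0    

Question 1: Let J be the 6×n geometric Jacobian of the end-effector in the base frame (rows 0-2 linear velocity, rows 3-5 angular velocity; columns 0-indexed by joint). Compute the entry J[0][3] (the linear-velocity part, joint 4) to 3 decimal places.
-0.707

prismatic axis z_3 = (-0.7071,0.0000,-0.7071)
J_v[:, 3] = z_3; J_ω[:, 3] = (0,0,0)
entry J[0][3] = -0.7071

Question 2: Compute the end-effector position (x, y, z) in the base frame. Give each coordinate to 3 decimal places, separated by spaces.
after link 1: o_1 = (0.0000, 0.0000, 3.0000)
after link 2: o_2 = (0.0000, 1.0000, 0.0000)
after link 3: o_3 = (-3.5355, 4.0000, 3.5355)
after link 4: o_4 = (-7.0711, 4.0000, -0.0000)
after link 5: o_5 = (-7.7782, 8.0000, 0.7071)
after link 6: o_6 = (-10.1066, 7.2929, 4.0355)

-10.107 7.293 4.036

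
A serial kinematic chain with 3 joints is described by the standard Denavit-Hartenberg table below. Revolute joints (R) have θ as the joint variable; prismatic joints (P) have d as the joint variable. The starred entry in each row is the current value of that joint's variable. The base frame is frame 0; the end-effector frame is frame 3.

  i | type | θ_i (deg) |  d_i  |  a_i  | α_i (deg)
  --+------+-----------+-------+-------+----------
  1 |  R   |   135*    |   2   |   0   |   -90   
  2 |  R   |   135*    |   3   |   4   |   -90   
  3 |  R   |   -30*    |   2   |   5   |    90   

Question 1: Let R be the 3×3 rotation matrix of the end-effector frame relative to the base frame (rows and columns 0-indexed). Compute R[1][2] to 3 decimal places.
End-effector z-axis (col 2 of R) = (-0.8624,-0.3624,0.3536)
R[1][2] = -0.3624

-0.362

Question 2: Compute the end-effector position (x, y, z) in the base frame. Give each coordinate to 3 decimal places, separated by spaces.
after link 1: o_1 = (0.0000, 0.0000, 2.0000)
after link 2: o_2 = (-0.1213, -4.1213, -0.8284)
after link 3: o_3 = (1.2760, -9.0542, -2.4761)

1.276 -9.054 -2.476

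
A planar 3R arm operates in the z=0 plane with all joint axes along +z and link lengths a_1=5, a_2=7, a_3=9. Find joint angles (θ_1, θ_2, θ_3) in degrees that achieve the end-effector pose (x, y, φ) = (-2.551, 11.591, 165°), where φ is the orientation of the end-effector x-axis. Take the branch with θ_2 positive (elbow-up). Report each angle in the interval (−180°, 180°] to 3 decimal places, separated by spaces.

30.004 44.990 90.006

wrist centre = target − a_3·(cos φ, sin φ) = (6.1423, 9.2616)
cos θ_2 = (123.5060−5²−7²)/(2·5·7) = 0.7072; θ_2 = 44.9901° (elbow-up)
β = atan2(9.2616,6.1423) = 56.4476°; ψ = atan2(4.9489,9.9506) = 26.4433°
θ_1 = β − ψ = 30.0043°
θ_3 = φ − θ_1 − θ_2 = 90.0056° (wrapped to (-180°,180°])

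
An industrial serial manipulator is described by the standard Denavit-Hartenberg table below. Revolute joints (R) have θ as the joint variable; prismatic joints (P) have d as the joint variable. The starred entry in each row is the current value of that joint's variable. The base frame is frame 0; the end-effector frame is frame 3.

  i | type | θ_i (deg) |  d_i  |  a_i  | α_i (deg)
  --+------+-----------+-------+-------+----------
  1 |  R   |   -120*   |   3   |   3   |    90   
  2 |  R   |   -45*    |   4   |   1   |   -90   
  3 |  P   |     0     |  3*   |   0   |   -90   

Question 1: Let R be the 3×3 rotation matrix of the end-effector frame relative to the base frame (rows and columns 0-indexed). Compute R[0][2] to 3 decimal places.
End-effector z-axis (col 2 of R) = (0.8660,-0.5000,0.0000)
R[0][2] = 0.8660

0.866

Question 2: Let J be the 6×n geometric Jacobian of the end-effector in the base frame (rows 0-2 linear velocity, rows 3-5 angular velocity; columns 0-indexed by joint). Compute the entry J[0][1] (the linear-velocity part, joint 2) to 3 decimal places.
0.707

axis z_1 = (-0.8660,0.5000,0.0000); lever o_n−o_1 = (-4.8783,-0.4495,1.4142)
cross product → J_v[:, 1] = (0.7071,1.2247,2.8284)
J_ω[:, 1] = z_1
entry J[0][1] = 0.7071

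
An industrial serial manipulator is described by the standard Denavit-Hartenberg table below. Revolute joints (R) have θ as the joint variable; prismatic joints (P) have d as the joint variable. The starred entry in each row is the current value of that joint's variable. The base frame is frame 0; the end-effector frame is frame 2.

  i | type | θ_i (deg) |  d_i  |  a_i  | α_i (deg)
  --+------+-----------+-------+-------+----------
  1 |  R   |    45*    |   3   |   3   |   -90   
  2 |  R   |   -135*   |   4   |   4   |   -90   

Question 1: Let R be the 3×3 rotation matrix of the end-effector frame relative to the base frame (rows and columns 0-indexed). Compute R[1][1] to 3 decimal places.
End-effector y-axis (col 1 of R) = (0.7071,-0.7071,-0.0000)
R[1][1] = -0.7071

-0.707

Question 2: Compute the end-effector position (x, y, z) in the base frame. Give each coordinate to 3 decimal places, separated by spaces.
after link 1: o_1 = (2.1213, 2.1213, 3.0000)
after link 2: o_2 = (-2.7071, 2.9497, 5.8284)

-2.707 2.950 5.828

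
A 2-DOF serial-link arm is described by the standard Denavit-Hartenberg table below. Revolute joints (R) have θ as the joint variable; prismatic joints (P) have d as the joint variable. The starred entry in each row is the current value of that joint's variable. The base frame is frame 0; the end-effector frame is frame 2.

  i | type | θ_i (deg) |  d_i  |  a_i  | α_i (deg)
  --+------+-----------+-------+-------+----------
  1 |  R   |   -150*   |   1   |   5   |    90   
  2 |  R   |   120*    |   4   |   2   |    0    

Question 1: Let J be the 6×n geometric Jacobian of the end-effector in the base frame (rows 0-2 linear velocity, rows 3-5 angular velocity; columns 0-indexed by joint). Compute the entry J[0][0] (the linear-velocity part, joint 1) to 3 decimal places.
-1.464

axis z_0 = ẑ; lever o_n−o_0 = (-5.4641,1.4641,2.7321)
cross product → J_v[:, 0] = (-1.4641,-5.4641,0.0000)
J_ω[:, 0] = z_0
entry J[0][0] = -1.4641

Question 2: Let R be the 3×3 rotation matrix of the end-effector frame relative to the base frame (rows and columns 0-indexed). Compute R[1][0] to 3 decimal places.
0.250

End-effector x-axis (col 0 of R) = (0.4330,0.2500,0.8660)
R[1][0] = 0.2500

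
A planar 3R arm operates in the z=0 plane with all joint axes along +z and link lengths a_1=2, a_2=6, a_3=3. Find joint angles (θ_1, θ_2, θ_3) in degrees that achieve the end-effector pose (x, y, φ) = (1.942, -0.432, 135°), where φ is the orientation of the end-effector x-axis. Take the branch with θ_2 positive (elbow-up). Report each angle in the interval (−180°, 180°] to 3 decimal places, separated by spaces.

-150.003 134.998 150.005

wrist centre = target − a_3·(cos φ, sin φ) = (4.0633, -2.5533)
cos θ_2 = (23.0300−2²−6²)/(2·2·6) = -0.7071; θ_2 = 134.9980° (elbow-up)
β = atan2(-2.5533,4.0633) = -32.1445°; ψ = atan2(4.2428,-2.2425) = 117.8584°
θ_1 = β − ψ = -150.0029°
θ_3 = φ − θ_1 − θ_2 = 150.0049° (wrapped to (-180°,180°])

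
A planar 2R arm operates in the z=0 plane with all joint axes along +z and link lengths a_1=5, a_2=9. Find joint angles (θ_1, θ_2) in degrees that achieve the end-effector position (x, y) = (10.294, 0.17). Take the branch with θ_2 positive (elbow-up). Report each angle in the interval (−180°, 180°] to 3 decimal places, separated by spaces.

cos θ_2 = (105.9953−5²−9²)/(2·5·9) = -0.0001; θ_2 = 90.0030° (elbow-up)
β = atan2(0.1700,10.2940) = 0.9461°; ψ = atan2(9.0000,4.9995) = 60.9477°
θ_1 = β − ψ = -60.0015°

-60.002 90.003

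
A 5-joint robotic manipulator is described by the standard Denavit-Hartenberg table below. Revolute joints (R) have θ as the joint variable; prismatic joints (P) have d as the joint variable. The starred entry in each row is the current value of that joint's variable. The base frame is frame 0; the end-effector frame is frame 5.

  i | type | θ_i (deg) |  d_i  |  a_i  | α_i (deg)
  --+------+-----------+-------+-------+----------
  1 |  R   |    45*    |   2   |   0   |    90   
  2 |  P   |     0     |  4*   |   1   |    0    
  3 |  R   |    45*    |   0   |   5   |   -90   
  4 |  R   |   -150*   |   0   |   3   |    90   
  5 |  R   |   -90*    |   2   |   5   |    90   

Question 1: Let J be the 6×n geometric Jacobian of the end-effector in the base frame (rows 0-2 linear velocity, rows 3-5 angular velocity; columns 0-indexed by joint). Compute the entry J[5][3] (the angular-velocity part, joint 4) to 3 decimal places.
axis z_3 = (-0.5000,-0.5000,0.7071); lever o_n−o_3 = (0.5369,0.8650,-6.0798)
cross product → J_v[:, 3] = (2.4282,-2.6602,-0.1641)
J_ω[:, 3] = z_3
entry J[5][3] = 0.7071

0.707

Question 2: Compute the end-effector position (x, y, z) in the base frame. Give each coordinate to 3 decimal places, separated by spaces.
after link 1: o_1 = (0.0000, 0.0000, 2.0000)
after link 2: o_2 = (3.5355, -2.1213, 2.0000)
after link 3: o_3 = (6.0355, 0.3787, 5.5355)
after link 4: o_4 = (5.7972, -1.9810, 3.6984)
after link 5: o_5 = (6.5724, 1.2437, -0.5442)

6.572 1.244 -0.544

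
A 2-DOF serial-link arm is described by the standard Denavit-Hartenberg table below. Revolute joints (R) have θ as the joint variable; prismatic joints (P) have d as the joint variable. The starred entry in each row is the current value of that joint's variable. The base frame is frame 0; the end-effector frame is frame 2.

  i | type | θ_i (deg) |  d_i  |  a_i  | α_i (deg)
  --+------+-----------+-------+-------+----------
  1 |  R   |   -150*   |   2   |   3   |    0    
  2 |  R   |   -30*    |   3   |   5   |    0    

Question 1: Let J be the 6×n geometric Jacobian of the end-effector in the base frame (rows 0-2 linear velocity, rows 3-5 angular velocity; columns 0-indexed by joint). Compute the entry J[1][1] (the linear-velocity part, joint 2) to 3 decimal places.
axis z_1 = (0.0000,0.0000,1.0000); lever o_n−o_1 = (-5.0000,0.0000,3.0000)
cross product → J_v[:, 1] = (0.0000,-5.0000,0.0000)
J_ω[:, 1] = z_1
entry J[1][1] = -5.0000

-5.000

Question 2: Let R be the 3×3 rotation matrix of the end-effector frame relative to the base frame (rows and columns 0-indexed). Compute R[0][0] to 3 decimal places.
-1.000

End-effector x-axis (col 0 of R) = (-1.0000,0.0000,0.0000)
R[0][0] = -1.0000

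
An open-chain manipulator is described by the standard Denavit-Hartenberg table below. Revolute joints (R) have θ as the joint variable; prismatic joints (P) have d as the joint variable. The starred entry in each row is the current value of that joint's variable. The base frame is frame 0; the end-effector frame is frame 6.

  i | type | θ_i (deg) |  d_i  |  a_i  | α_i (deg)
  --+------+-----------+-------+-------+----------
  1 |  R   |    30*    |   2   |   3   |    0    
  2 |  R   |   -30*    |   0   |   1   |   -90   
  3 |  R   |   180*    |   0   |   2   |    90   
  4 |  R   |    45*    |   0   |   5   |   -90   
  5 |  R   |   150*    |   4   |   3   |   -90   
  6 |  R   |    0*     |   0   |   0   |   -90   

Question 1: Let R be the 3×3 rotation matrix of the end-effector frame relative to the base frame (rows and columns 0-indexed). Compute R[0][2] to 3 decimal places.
-0.707

End-effector z-axis (col 2 of R) = (-0.7071,-0.7071,-0.0000)
R[0][2] = -0.7071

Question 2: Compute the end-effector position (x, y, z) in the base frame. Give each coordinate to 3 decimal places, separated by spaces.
after link 1: o_1 = (2.5981, 1.5000, 2.0000)
after link 2: o_2 = (3.5981, 1.5000, 2.0000)
after link 3: o_3 = (1.5981, 1.5000, 2.0000)
after link 4: o_4 = (-1.9375, 5.0355, 2.0000)
after link 5: o_5 = (2.7281, 6.0268, 3.5000)
after link 6: o_6 = (2.7281, 6.0268, 3.5000)

2.728 6.027 3.500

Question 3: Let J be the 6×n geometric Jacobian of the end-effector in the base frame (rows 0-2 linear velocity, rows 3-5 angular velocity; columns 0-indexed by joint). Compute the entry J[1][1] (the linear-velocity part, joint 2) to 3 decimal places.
0.130

axis z_1 = (0.0000,0.0000,1.0000); lever o_n−o_1 = (0.1300,4.5268,1.5000)
cross product → J_v[:, 1] = (-4.5268,0.1300,0.0000)
J_ω[:, 1] = z_1
entry J[1][1] = 0.1300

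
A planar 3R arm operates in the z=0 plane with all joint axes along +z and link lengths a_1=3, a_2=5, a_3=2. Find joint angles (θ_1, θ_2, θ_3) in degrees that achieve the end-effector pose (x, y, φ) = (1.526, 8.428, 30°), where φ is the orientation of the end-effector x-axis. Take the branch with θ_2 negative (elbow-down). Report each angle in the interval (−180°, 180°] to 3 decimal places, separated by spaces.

119.993 -44.988 -45.005

wrist centre = target − a_3·(cos φ, sin φ) = (-0.2061, 7.4280)
cos θ_2 = (55.2176−3²−5²)/(2·3·5) = 0.7073; θ_2 = -44.9880° (elbow-down)
β = atan2(7.4280,-0.2061) = 91.5890°; ψ = atan2(-3.5348,6.5363) = -28.4044°
θ_1 = β − ψ = 119.9933°
θ_3 = φ − θ_1 − θ_2 = -45.0053° (wrapped to (-180°,180°])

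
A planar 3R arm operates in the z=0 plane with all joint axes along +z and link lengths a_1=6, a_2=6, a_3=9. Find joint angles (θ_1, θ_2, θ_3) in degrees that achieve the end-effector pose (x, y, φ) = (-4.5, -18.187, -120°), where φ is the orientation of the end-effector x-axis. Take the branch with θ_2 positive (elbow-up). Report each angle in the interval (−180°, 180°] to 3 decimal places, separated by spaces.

wrist centre = target − a_3·(cos φ, sin φ) = (-0.0000, -10.3928)
cos θ_2 = (108.0097−6²−6²)/(2·6·6) = 0.5001; θ_2 = 59.9911° (elbow-up)
β = atan2(-10.3928,-0.0000) = -90.0000°; ψ = atan2(5.1957,9.0008) = 29.9955°
θ_1 = β − ψ = -119.9955°
θ_3 = φ − θ_1 − θ_2 = -59.9955° (wrapped to (-180°,180°])

-119.996 59.991 -59.996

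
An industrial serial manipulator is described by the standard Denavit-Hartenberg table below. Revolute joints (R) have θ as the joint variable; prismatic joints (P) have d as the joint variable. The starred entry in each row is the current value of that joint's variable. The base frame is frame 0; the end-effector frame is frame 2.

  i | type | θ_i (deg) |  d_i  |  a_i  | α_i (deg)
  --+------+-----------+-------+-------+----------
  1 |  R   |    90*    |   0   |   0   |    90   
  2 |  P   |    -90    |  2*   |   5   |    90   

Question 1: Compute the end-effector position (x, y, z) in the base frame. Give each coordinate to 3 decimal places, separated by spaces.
after link 1: o_1 = (0.0000, 0.0000, 0.0000)
after link 2: o_2 = (2.0000, 0.0000, -5.0000)

2.000 0.000 -5.000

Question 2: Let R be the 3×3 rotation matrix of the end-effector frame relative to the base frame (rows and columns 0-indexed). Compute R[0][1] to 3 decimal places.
End-effector y-axis (col 1 of R) = (1.0000,0.0000,0.0000)
R[0][1] = 1.0000

1.000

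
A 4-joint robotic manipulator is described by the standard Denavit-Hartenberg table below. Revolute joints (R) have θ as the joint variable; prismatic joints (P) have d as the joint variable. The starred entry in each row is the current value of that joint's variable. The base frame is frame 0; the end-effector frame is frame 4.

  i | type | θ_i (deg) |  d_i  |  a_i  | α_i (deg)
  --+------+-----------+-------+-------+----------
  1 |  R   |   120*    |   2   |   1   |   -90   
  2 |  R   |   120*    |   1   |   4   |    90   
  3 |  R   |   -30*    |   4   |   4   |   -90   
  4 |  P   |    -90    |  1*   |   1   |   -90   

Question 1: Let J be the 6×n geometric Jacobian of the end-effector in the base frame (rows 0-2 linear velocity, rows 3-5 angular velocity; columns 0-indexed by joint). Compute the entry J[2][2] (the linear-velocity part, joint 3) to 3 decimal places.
axis z_2 = (-0.4330,0.7500,-0.5000); lever o_n−o_2 = (-0.1920,2.6005,-5.9330)
cross product → J_v[:, 2] = (-3.1495,-2.4731,-0.9821)
J_ω[:, 2] = z_2
entry J[2][2] = -0.9821

-0.982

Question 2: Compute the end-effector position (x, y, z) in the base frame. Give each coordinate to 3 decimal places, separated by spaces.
after link 1: o_1 = (-0.5000, 0.8660, 2.0000)
after link 2: o_2 = (-0.3660, -1.3660, -1.4641)
after link 3: o_3 = (0.5000, 1.1340, -6.4641)
after link 4: o_4 = (-0.5580, 1.2345, -7.3971)

-0.558 1.234 -7.397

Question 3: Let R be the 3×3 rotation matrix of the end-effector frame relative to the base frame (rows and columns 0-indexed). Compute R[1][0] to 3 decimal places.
0.750

End-effector x-axis (col 0 of R) = (-0.4330,0.7500,-0.5000)
R[1][0] = 0.7500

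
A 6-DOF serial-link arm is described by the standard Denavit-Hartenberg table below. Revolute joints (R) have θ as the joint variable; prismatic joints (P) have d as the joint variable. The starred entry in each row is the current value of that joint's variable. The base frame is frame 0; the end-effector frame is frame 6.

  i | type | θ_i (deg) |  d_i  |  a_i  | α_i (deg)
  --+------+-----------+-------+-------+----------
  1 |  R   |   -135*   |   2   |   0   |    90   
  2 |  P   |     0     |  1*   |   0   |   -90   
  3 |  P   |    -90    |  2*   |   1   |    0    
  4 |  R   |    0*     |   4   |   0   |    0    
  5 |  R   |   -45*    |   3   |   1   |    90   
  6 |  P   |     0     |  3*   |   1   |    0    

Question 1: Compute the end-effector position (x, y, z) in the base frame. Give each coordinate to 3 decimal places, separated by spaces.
after link 1: o_1 = (0.0000, 0.0000, 2.0000)
after link 2: o_2 = (-0.7071, 0.7071, 2.0000)
after link 3: o_3 = (-1.4142, 1.4142, 4.0000)
after link 4: o_4 = (-1.4142, 1.4142, 8.0000)
after link 5: o_5 = (-1.4142, 2.4142, 11.0000)
after link 6: o_6 = (1.5858, 3.4142, 11.0000)

1.586 3.414 11.000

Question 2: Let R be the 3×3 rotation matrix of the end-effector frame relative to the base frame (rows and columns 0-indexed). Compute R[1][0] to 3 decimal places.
End-effector x-axis (col 0 of R) = (-0.0000,1.0000,0.0000)
R[1][0] = 1.0000

1.000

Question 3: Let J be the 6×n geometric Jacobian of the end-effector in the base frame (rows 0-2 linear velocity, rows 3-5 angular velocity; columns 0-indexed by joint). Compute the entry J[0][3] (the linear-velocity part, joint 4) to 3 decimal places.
-2.000

axis z_3 = (0.0000,0.0000,1.0000); lever o_n−o_3 = (3.0000,2.0000,7.0000)
cross product → J_v[:, 3] = (-2.0000,3.0000,0.0000)
J_ω[:, 3] = z_3
entry J[0][3] = -2.0000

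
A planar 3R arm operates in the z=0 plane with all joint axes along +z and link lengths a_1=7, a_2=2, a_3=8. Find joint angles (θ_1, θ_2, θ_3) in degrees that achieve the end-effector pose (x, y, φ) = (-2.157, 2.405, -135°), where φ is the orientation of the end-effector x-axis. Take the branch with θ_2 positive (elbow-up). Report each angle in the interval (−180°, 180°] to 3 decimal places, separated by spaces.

59.995 30.026 134.980

wrist centre = target − a_3·(cos φ, sin φ) = (3.4999, 8.0619)
cos θ_2 = (77.2425−7²−2²)/(2·7·2) = 0.8658; θ_2 = 30.0255° (elbow-up)
β = atan2(8.0619,3.4999) = 66.5331°; ψ = atan2(1.0008,8.7316) = 6.5384°
θ_1 = β − ψ = 59.9947°
θ_3 = φ − θ_1 − θ_2 = 134.9798° (wrapped to (-180°,180°])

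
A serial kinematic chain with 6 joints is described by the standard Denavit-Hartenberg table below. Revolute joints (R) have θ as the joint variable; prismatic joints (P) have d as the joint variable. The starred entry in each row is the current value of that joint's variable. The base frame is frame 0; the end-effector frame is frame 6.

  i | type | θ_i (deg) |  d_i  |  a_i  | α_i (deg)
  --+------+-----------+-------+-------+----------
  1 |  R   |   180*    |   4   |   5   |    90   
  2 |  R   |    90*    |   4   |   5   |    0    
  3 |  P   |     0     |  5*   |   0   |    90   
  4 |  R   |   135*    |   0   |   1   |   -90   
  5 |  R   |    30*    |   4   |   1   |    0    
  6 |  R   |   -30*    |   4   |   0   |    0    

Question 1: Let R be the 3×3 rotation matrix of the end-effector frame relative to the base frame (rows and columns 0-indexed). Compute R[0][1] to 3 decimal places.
End-effector y-axis (col 1 of R) = (1.0000,-0.0000,0.0000)
R[0][1] = 1.0000

1.000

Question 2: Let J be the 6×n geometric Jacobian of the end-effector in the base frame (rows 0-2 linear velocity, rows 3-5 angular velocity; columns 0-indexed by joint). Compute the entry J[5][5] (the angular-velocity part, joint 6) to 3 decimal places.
-0.707

axis z_5 = (-0.0000,-0.7071,-0.7071); lever o_n−o_5 = (-0.0000,-2.8284,-2.8284)
cross product → J_v[:, 5] = (0.0000,0.0000,-0.0000)
J_ω[:, 5] = z_5
entry J[5][5] = -0.7071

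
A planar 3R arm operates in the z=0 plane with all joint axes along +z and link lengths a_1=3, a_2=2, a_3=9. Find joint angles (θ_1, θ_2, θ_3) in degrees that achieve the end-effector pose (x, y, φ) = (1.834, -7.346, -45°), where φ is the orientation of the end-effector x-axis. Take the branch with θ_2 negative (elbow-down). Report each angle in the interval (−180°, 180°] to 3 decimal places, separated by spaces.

-150.003 -45.002 150.005

wrist centre = target − a_3·(cos φ, sin φ) = (-4.5300, -0.9820)
cos θ_2 = (21.4849−3²−2²)/(2·3·2) = 0.7071; θ_2 = -45.0023° (elbow-down)
β = atan2(-0.9820,-4.5300) = -167.7683°; ψ = atan2(-1.4143,4.4142) = -17.7651°
θ_1 = β − ψ = -150.0031°
θ_3 = φ − θ_1 − θ_2 = 150.0054° (wrapped to (-180°,180°])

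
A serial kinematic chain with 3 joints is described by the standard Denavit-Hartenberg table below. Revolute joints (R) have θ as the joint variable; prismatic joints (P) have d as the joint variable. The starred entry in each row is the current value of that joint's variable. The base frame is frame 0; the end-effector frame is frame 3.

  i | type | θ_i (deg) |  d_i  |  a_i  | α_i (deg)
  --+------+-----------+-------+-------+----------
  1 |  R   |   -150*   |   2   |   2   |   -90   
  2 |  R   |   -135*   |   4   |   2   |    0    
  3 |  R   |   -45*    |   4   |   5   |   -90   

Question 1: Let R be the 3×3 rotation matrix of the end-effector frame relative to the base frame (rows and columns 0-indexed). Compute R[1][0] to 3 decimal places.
0.500

End-effector x-axis (col 0 of R) = (0.8660,0.5000,0.0000)
R[1][0] = 0.5000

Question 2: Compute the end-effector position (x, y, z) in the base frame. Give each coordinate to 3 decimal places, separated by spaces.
7.823 -4.721 3.414

after link 1: o_1 = (-1.7321, -1.0000, 2.0000)
after link 2: o_2 = (1.4927, -3.7570, 3.4142)
after link 3: o_3 = (7.8228, -4.7211, 3.4142)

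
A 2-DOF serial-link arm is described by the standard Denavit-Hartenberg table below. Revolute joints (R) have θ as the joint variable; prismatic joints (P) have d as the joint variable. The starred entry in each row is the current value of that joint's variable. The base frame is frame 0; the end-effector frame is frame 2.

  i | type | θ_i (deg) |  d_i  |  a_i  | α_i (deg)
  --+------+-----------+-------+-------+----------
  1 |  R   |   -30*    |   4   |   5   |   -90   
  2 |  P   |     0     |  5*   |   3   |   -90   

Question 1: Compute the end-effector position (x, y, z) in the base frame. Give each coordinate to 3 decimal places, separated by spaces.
9.428 0.330 4.000

after link 1: o_1 = (4.3301, -2.5000, 4.0000)
after link 2: o_2 = (9.4282, 0.3301, 4.0000)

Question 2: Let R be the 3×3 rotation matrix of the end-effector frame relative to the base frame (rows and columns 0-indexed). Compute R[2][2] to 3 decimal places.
-1.000

End-effector z-axis (col 2 of R) = (0.0000,0.0000,-1.0000)
R[2][2] = -1.0000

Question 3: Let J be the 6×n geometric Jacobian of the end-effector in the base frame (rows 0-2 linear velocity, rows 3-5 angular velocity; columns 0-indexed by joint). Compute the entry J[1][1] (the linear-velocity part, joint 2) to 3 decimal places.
prismatic axis z_1 = (0.5000,0.8660,0.0000)
J_v[:, 1] = z_1; J_ω[:, 1] = (0,0,0)
entry J[1][1] = 0.8660

0.866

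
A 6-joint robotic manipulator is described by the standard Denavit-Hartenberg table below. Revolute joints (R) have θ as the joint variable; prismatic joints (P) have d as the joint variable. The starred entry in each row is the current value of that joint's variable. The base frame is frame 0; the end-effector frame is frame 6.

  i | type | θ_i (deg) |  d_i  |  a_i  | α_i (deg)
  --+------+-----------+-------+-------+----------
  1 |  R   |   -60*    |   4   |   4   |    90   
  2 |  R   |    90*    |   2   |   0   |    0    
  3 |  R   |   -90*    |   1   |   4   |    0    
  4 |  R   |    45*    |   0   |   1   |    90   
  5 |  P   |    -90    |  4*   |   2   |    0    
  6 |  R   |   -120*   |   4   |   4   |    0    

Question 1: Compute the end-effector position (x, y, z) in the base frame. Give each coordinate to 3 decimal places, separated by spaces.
3.359 -11.818 -3.399

after link 1: o_1 = (2.0000, -3.4641, 4.0000)
after link 2: o_2 = (0.2679, -4.4641, 4.0000)
after link 3: o_3 = (1.4019, -8.4282, 4.0000)
after link 4: o_4 = (1.7555, -9.0406, 4.7071)
after link 5: o_5 = (4.9017, -10.4901, 1.8787)
after link 6: o_6 = (3.3592, -11.8182, -3.3992)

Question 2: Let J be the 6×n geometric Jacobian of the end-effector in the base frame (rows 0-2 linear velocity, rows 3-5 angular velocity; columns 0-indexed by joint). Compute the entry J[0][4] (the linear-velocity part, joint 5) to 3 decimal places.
0.354

prismatic axis z_4 = (0.3536,-0.6124,-0.7071)
J_v[:, 4] = z_4; J_ω[:, 4] = (0,0,0)
entry J[0][4] = 0.3536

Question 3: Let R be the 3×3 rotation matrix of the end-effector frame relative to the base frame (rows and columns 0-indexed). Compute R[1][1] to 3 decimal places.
End-effector y-axis (col 1 of R) = (0.5732,0.7392,-0.3536)
R[1][1] = 0.7392

0.739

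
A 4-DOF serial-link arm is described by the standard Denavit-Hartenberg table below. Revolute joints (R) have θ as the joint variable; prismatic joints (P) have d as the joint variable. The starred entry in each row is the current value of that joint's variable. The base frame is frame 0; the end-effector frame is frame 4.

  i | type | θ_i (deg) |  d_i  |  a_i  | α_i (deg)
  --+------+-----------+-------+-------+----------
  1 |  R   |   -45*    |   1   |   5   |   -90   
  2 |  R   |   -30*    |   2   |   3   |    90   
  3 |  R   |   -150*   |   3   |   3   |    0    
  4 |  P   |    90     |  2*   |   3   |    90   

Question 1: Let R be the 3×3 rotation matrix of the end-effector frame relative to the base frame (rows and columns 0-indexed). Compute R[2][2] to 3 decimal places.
End-effector z-axis (col 2 of R) = (-0.8839,0.1768,-0.4330)
R[2][2] = -0.4330

-0.433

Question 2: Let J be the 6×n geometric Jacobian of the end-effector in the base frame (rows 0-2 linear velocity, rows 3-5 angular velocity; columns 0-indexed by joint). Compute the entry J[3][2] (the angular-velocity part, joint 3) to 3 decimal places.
-0.354

axis z_2 = (-0.3536,0.3536,0.8660); lever o_n−o_2 = (-5.3380,-0.4576,3.7811)
cross product → J_v[:, 2] = (1.7331,-3.2860,2.0490)
J_ω[:, 2] = z_2
entry J[3][2] = -0.3536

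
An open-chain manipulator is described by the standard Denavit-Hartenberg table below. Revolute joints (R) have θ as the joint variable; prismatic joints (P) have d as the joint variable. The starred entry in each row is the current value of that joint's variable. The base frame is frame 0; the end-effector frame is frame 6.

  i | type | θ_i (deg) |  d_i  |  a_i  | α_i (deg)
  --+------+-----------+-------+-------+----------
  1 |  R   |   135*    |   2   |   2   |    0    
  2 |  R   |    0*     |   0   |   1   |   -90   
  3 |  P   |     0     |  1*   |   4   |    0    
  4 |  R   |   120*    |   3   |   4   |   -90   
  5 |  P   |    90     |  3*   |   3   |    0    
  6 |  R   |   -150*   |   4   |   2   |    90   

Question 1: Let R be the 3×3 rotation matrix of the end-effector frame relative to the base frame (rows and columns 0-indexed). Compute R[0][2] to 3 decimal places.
End-effector z-axis (col 2 of R) = (-0.6597,-0.0474,0.7500)
R[0][2] = -0.6597

-0.660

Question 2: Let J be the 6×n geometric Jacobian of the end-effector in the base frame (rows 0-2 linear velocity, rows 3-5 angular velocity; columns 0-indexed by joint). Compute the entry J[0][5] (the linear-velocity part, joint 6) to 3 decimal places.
axis z_5 = (0.6124,-0.6124,0.5000); lever o_n−o_5 = (1.5783,-4.0278,1.1340)
cross product → J_v[:, 5] = (1.3195,0.0947,-1.5000)
J_ω[:, 5] = z_5
entry J[0][5] = 1.3195

1.319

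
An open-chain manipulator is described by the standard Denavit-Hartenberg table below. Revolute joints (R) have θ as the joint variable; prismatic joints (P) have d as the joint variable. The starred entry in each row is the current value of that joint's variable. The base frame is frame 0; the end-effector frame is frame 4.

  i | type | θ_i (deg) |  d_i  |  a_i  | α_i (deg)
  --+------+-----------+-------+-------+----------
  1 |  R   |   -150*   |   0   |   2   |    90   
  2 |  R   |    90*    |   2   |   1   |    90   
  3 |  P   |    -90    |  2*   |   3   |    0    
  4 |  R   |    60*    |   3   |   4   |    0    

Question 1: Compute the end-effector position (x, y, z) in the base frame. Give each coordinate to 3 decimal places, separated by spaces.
after link 1: o_1 = (-1.7321, -1.0000, 0.0000)
after link 2: o_2 = (-2.7321, 0.7321, 1.0000)
after link 3: o_3 = (-2.9641, -2.8660, 1.0000)
after link 4: o_4 = (-4.5622, -6.0981, 4.4641)

-4.562 -6.098 4.464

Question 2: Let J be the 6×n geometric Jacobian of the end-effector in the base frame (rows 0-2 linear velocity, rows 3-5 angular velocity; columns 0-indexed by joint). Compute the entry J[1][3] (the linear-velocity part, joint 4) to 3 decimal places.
3.000

axis z_3 = (-0.8660,-0.5000,-0.0000); lever o_n−o_3 = (-1.5981,-3.2321,3.4641)
cross product → J_v[:, 3] = (-1.7321,3.0000,2.0000)
J_ω[:, 3] = z_3
entry J[1][3] = 3.0000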